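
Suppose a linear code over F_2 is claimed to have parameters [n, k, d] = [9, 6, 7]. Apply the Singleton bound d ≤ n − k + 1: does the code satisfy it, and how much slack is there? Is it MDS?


Singleton RHS = n − k + 1 = 4, slack = -3, bound violated (no such code; not MDS).

Singleton bound: d ≤ n − k + 1.
Here n = 9, k = 6, so n − k + 1 = 4.
Given d = 7, check d ≤ 4: NO.
Slack = (n − k + 1) − d = -3.
The slack is negative: d = 7 exceeds n − k + 1 = 4 by 3, so the Singleton bound is violated and no linear [9, 6, 7]_2 code can exist. In particular it is not MDS (MDS requires d = n − k + 1 exactly).
Description: the claimed parameters are [9, 6, 7]_2; such a code would be impossible (violates the Singleton bound).


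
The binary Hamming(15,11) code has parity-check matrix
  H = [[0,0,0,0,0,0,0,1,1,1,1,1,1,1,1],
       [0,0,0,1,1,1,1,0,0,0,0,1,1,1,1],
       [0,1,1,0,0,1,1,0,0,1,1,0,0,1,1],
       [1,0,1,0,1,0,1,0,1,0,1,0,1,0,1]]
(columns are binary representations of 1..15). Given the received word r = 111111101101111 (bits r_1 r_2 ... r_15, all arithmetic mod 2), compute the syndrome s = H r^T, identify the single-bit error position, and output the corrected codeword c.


s = (0, 0, 1, 1)^T, error position = 3, corrected codeword c = 110111101101111

Compute s = H r^T mod 2 one row at a time:
  s_1 = 0 + 1 + 1 + 0 + 1 + 1 + 1 + 1 = 6 ≡ 0 (mod 2).
  s_2 = 1 + 1 + 1 + 1 + 1 + 1 + 1 + 1 = 8 ≡ 0 (mod 2).
  s_3 = 1 + 1 + 1 + 1 + 1 + 0 + 1 + 1 = 7 ≡ 1 (mod 2).
  s_4 = 1 + 1 + 1 + 1 + 1 + 0 + 1 + 1 = 7 ≡ 1 (mod 2).
s = (0, 0, 1, 1)^T — this equals column 3 of H (binary 0011), so error is at position 3.
Correct: flip bit 3 of r = 111111101101111 to get c = 110111101101111.


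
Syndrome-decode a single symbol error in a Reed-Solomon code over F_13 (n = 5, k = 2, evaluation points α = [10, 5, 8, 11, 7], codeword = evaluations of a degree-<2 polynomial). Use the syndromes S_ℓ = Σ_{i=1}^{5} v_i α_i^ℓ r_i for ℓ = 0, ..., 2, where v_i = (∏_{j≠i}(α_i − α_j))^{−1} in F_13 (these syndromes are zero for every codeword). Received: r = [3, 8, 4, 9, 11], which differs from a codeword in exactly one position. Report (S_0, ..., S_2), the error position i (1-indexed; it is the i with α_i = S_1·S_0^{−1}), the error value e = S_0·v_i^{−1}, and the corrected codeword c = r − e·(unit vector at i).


S = (2, 10, 11), error at position 2, error magnitude e = 9, c = [3, 12, 4, 9, 11].

Step 1: column multipliers v_i = (∏_{j≠i}(α_i − α_j))^{−1} mod 13.
  i = 1 (α = 10): (10−5)(10−8)(10−11)(10−7) = 5·2·(−1)·3 = −30 ≡ 9, so v_1 = 9^{−1} = 3 (mod 13).
  i = 2 (α = 5): (5−10)(5−8)(5−11)(5−7) = (−5)·(−3)·(−6)·(−2) = 180 ≡ 11, so v_2 = 11^{−1} = 6 (mod 13).
  i = 3 (α = 8): (8−10)(8−5)(8−11)(8−7) = (−2)·3·(−3)·1 = 18 ≡ 5, so v_3 = 5^{−1} = 8 (mod 13).
  i = 4 (α = 11): (11−10)(11−5)(11−8)(11−7) = 1·6·3·4 = 72 ≡ 7, so v_4 = 7^{−1} = 2 (mod 13).
  i = 5 (α = 7): (7−10)(7−5)(7−8)(7−11) = (−3)·2·(−1)·(−4) = −24 ≡ 2, so v_5 = 2^{−1} = 7 (mod 13).
  v = [3, 6, 8, 2, 7].
Step 2: syndromes of r = [3, 8, 4, 9, 11] (all sums mod 13).
  S_0 = Σ v_i r_i = 3·3 + 6·8 + 8·4 + 2·9 + 7·11 = 184 ≡ 2.
  S_1 = Σ v_i α_i r_i = 3·10·3 + 6·5·8 + 8·8·4 + 2·11·9 + 7·7·11 = 1323 ≡ 10.
  α_i^2 mod 13 = [9, 12, 12, 4, 10].
  S_2 = Σ v_i α_i^2 r_i = 3·9·3 + 6·12·8 + 8·12·4 + 2·4·9 + 7·10·11 = 1883 ≡ 11.
  S = (2, 10, 11) ≠ 0, so r is not a codeword (an error is present).
Step 3: locate the error. For a single error e at position i, S_ℓ = v_i·e·α_i^ℓ, so α_err = S_1/S_0.
  S_0^{−1} = 2^{−1} = 7 (mod 13), so α_err = 10·7 = 70 ≡ 5 = α_2. Error position i = 2.
  Consistency check: S_2/S_1 = 11·4 = 44 ≡ 5 = α_err ✓ (single-error assumption holds).
Step 4: error magnitude e = S_0/v_2 = S_0·∏_{j≠2}(α_2 − α_j) = 2·11 = 22 ≡ 9 (mod 13).
Step 5: correct position 2: c_2 = r_2 − e = 8 − 9 ≡ 12 (mod 13). Hence c = [3, 12, 4, 9, 11].
  Check: interpolating c through the α_i gives m(x) = 8 + 6·x (degree < 2) with m(α_i) = c_i for every i, so c is indeed a codeword.


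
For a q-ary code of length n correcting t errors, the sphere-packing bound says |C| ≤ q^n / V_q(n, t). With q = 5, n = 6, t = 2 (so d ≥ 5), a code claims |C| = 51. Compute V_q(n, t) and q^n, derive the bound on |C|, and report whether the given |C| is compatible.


V_q(n, t) = 265, q^n = 15625, Hamming bound = 58, |C| = 51 ≤ bound (satisfied).

Step 1: Compute V_q(n, t) = Σ_{j=0}^2 C(n, j) (q−1)^j.
  j = 0: C(6,0)·(4)^0 = 1·1 = 1.
  j = 1: C(6,1)·(4)^1 = 6·4 = 24.
  j = 2: C(6,2)·(4)^2 = 15·16 = 240.
  V_q(n, t) = 1 + 24 + 240 = 265.
Step 2: q^n = 5^6 = 15625.
Step 3: Hamming bound ⌊q^n / V_q(n,t)⌋ = ⌊15625/265⌋ = 58.
Step 4: Compare |C| = 51 to 58: satisfied.
The claimed |C| lies below the Hamming bound.


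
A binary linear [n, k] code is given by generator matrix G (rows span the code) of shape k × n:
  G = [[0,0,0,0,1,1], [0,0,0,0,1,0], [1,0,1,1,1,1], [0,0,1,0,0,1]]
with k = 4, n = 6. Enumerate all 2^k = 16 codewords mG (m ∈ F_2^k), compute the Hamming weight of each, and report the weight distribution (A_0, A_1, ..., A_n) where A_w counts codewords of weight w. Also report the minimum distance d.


Weight distribution: A_0 = 1, A_1 = 3, A_2 = 4, A_3 = 4, A_4 = 3, A_5 = 1. Minimum distance d = 1.

Enumerate all 2^4 = 16 messages m ∈ F_2^4.
For each, compute codeword c = mG in F_2^6, then tally its weight.
  m = 0000 → c = 000000, weight = 0.
  m = 1000 → c = 000011, weight = 2.
  m = 0100 → c = 000010, weight = 1.
  m = 1100 → c = 000001, weight = 1.
  m = 0010 → c = 101111, weight = 5.
  m = 1010 → c = 101100, weight = 3.
  m = 0110 → c = 101101, weight = 4.
  m = 1110 → c = 101110, weight = 4.
  m = 0001 → c = 001001, weight = 2.
  m = 1001 → c = 001010, weight = 2.
  m = 0101 → c = 001011, weight = 3.
  m = 1101 → c = 001000, weight = 1.
  m = 0011 → c = 100110, weight = 3.
  m = 1011 → c = 100101, weight = 3.
  m = 0111 → c = 100100, weight = 2.
  m = 1111 → c = 100111, weight = 4.
Tally weights:
  weight 0: 1 codewords.
  weight 1: 3 codewords.
  weight 2: 4 codewords.
  weight 3: 4 codewords.
  weight 4: 3 codewords.
  weight 5: 1 codewords.
Minimum distance d = smallest w > 0 with A_w > 0 = 1.
Sanity: Σ A_w = 16 = 2^4 = 16 ✓.


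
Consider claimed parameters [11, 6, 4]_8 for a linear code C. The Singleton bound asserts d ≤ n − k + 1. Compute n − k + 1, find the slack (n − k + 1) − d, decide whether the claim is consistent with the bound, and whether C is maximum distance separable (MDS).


Singleton RHS = n − k + 1 = 6, slack = 2, bound satisfied, not MDS.

Singleton bound: d ≤ n − k + 1.
Here n = 11, k = 6, so n − k + 1 = 6.
Given d = 4, check d ≤ 6: YES.
Slack = (n − k + 1) − d = 2.
The code is NOT MDS (slack = 2 > 0).
Description: the claimed parameters are [11, 6, 4]_8; such a code would be non-MDS.


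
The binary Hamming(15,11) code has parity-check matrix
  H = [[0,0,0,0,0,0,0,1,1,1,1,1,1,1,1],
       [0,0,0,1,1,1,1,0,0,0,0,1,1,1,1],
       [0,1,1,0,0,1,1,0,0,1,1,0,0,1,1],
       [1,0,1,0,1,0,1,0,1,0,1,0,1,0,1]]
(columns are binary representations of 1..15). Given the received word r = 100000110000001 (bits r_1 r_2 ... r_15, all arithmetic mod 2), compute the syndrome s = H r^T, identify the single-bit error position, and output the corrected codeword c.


s = (0, 0, 0, 1)^T, error position = 1, corrected codeword c = 000000110000001

Compute s = H r^T mod 2 one row at a time:
  s_1 = 1 + 0 + 0 + 0 + 0 + 0 + 0 + 1 = 2 ≡ 0 (mod 2).
  s_2 = 0 + 0 + 0 + 1 + 0 + 0 + 0 + 1 = 2 ≡ 0 (mod 2).
  s_3 = 0 + 0 + 0 + 1 + 0 + 0 + 0 + 1 = 2 ≡ 0 (mod 2).
  s_4 = 1 + 0 + 0 + 1 + 0 + 0 + 0 + 1 = 3 ≡ 1 (mod 2).
s = (0, 0, 0, 1)^T — this equals column 1 of H (binary 0001), so error is at position 1.
Correct: flip bit 1 of r = 100000110000001 to get c = 000000110000001.


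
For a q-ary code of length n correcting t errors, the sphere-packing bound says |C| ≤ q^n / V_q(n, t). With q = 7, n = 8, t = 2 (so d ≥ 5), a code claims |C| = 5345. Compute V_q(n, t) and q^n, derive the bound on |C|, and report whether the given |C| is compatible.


V_q(n, t) = 1057, q^n = 5764801, Hamming bound = 5453, |C| = 5345 ≤ bound (satisfied).

Step 1: Compute V_q(n, t) = Σ_{j=0}^2 C(n, j) (q−1)^j.
  j = 0: C(8,0)·(6)^0 = 1·1 = 1.
  j = 1: C(8,1)·(6)^1 = 8·6 = 48.
  j = 2: C(8,2)·(6)^2 = 28·36 = 1008.
  V_q(n, t) = 1 + 48 + 1008 = 1057.
Step 2: q^n = 7^8 = 5764801.
Step 3: Hamming bound ⌊q^n / V_q(n,t)⌋ = ⌊5764801/1057⌋ = 5453.
Step 4: Compare |C| = 5345 to 5453: satisfied.
The claimed |C| lies below the Hamming bound.


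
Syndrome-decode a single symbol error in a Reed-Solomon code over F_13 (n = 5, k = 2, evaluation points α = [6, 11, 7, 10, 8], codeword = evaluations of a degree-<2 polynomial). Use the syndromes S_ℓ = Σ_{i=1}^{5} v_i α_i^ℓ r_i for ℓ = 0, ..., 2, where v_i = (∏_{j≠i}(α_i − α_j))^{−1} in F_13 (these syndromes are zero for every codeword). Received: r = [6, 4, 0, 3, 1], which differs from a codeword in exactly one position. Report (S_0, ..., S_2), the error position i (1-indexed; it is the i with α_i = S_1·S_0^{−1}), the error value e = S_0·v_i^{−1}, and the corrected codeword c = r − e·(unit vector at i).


S = (7, 3, 5), error at position 1, error magnitude e = 7, c = [12, 4, 0, 3, 1].

Step 1: column multipliers v_i = (∏_{j≠i}(α_i − α_j))^{−1} mod 13.
  i = 1 (α = 6): (6−11)(6−7)(6−10)(6−8) = (−5)·(−1)·(−4)·(−2) = 40 ≡ 1, so v_1 = 1^{−1} = 1 (mod 13).
  i = 2 (α = 11): (11−6)(11−7)(11−10)(11−8) = 5·4·1·3 = 60 ≡ 8, so v_2 = 8^{−1} = 5 (mod 13).
  i = 3 (α = 7): (7−6)(7−11)(7−10)(7−8) = 1·(−4)·(−3)·(−1) = −12 ≡ 1, so v_3 = 1^{−1} = 1 (mod 13).
  i = 4 (α = 10): (10−6)(10−11)(10−7)(10−8) = 4·(−1)·3·2 = −24 ≡ 2, so v_4 = 2^{−1} = 7 (mod 13).
  i = 5 (α = 8): (8−6)(8−11)(8−7)(8−10) = 2·(−3)·1·(−2) = 12 ≡ 12, so v_5 = 12^{−1} = 12 (mod 13).
  v = [1, 5, 1, 7, 12].
Step 2: syndromes of r = [6, 4, 0, 3, 1] (all sums mod 13).
  S_0 = Σ v_i r_i = 1·6 + 5·4 + 1·0 + 7·3 + 12·1 = 59 ≡ 7.
  S_1 = Σ v_i α_i r_i = 1·6·6 + 5·11·4 + 1·7·0 + 7·10·3 + 12·8·1 = 562 ≡ 3.
  α_i^2 mod 13 = [10, 4, 10, 9, 12].
  S_2 = Σ v_i α_i^2 r_i = 1·10·6 + 5·4·4 + 1·10·0 + 7·9·3 + 12·12·1 = 473 ≡ 5.
  S = (7, 3, 5) ≠ 0, so r is not a codeword (an error is present).
Step 3: locate the error. For a single error e at position i, S_ℓ = v_i·e·α_i^ℓ, so α_err = S_1/S_0.
  S_0^{−1} = 7^{−1} = 2 (mod 13), so α_err = 3·2 = 6 ≡ 6 = α_1. Error position i = 1.
  Consistency check: S_2/S_1 = 5·9 = 45 ≡ 6 = α_err ✓ (single-error assumption holds).
Step 4: error magnitude e = S_0/v_1 = S_0·∏_{j≠1}(α_1 − α_j) = 7·1 = 7 ≡ 7 (mod 13).
Step 5: correct position 1: c_1 = r_1 − e = 6 − 7 ≡ 12 (mod 13). Hence c = [12, 4, 0, 3, 1].
  Check: interpolating c through the α_i gives m(x) = 6 + 1·x (degree < 2) with m(α_i) = c_i for every i, so c is indeed a codeword.


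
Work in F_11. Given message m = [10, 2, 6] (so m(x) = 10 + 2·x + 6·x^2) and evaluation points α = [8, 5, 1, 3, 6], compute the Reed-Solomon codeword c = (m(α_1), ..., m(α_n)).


c = [3, 5, 7, 4, 7]

Message polynomial: m(x) = 10 + 2·x + 6·x^2 (mod 11).
For each evaluation point α_i, compute m(α_i) mod 11:
  α_1 = 8: Horner steps 6 → 6 → 3, so m(8) = 3.
  α_2 = 5: Horner steps 6 → 10 → 5, so m(5) = 5.
  α_3 = 1: Horner steps 6 → 8 → 7, so m(1) = 7.
  α_4 = 3: Horner steps 6 → 9 → 4, so m(3) = 4.
  α_5 = 6: Horner steps 6 → 5 → 7, so m(6) = 7.
Codeword c = [3, 5, 7, 4, 7] ∈ F_11^5.


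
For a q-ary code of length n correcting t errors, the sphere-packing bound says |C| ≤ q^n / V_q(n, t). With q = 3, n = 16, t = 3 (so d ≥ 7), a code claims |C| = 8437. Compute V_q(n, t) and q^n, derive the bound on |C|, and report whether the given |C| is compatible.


V_q(n, t) = 4993, q^n = 43046721, Hamming bound = 8621, |C| = 8437 ≤ bound (satisfied).

Step 1: Compute V_q(n, t) = Σ_{j=0}^3 C(n, j) (q−1)^j.
  j = 0: C(16,0)·(2)^0 = 1·1 = 1.
  j = 1: C(16,1)·(2)^1 = 16·2 = 32.
  j = 2: C(16,2)·(2)^2 = 120·4 = 480.
  j = 3: C(16,3)·(2)^3 = 560·8 = 4480.
  V_q(n, t) = 1 + 32 + 480 + 4480 = 4993.
Step 2: q^n = 3^16 = 43046721.
Step 3: Hamming bound ⌊q^n / V_q(n,t)⌋ = ⌊43046721/4993⌋ = 8621.
Step 4: Compare |C| = 8437 to 8621: satisfied.
The claimed |C| lies below the Hamming bound.


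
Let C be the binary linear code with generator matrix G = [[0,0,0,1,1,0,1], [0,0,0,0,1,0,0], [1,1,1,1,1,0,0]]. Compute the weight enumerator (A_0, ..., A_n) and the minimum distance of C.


Weight distribution: A_0 = 1, A_1 = 1, A_2 = 1, A_3 = 1, A_4 = 2, A_5 = 2. Minimum distance d = 1.

Enumerate all 2^3 = 8 messages m ∈ F_2^3.
For each, compute codeword c = mG in F_2^7, then tally its weight.
  m = 000 → c = 0000000, weight = 0.
  m = 100 → c = 0001101, weight = 3.
  m = 010 → c = 0000100, weight = 1.
  m = 110 → c = 0001001, weight = 2.
  m = 001 → c = 1111100, weight = 5.
  m = 101 → c = 1110001, weight = 4.
  m = 011 → c = 1111000, weight = 4.
  m = 111 → c = 1110101, weight = 5.
Tally weights:
  weight 0: 1 codewords.
  weight 1: 1 codewords.
  weight 2: 1 codewords.
  weight 3: 1 codewords.
  weight 4: 2 codewords.
  weight 5: 2 codewords.
Minimum distance d = smallest w > 0 with A_w > 0 = 1.
Sanity: Σ A_w = 8 = 2^3 = 8 ✓.


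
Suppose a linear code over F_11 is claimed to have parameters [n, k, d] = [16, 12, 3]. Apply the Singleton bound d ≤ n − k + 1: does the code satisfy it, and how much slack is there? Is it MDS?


Singleton RHS = n − k + 1 = 5, slack = 2, bound satisfied, not MDS.

Singleton bound: d ≤ n − k + 1.
Here n = 16, k = 12, so n − k + 1 = 5.
Given d = 3, check d ≤ 5: YES.
Slack = (n − k + 1) − d = 2.
The code is NOT MDS (slack = 2 > 0).
Description: the claimed parameters are [16, 12, 3]_11; such a code would be non-MDS.


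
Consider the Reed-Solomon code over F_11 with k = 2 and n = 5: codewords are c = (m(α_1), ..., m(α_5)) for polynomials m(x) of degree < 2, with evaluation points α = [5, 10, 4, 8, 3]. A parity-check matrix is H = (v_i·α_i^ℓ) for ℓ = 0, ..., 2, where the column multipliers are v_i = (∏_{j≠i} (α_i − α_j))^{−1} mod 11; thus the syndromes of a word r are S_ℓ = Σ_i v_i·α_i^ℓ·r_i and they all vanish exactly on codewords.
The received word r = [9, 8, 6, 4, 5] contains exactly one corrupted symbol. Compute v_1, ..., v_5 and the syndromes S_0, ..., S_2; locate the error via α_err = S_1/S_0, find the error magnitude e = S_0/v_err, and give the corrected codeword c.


S = (6, 2, 8), error at position 3, error magnitude e = 10, c = [9, 8, 7, 4, 5].

Step 1: column multipliers v_i = (∏_{j≠i}(α_i − α_j))^{−1} mod 11.
  i = 1 (α = 5): (5−10)(5−4)(5−8)(5−3) = (−5)·1·(−3)·2 = 30 ≡ 8, so v_1 = 8^{−1} = 7 (mod 11).
  i = 2 (α = 10): (10−5)(10−4)(10−8)(10−3) = 5·6·2·7 = 420 ≡ 2, so v_2 = 2^{−1} = 6 (mod 11).
  i = 3 (α = 4): (4−5)(4−10)(4−8)(4−3) = (−1)·(−6)·(−4)·1 = −24 ≡ 9, so v_3 = 9^{−1} = 5 (mod 11).
  i = 4 (α = 8): (8−5)(8−10)(8−4)(8−3) = 3·(−2)·4·5 = −120 ≡ 1, so v_4 = 1^{−1} = 1 (mod 11).
  i = 5 (α = 3): (3−5)(3−10)(3−4)(3−8) = (−2)·(−7)·(−1)·(−5) = 70 ≡ 4, so v_5 = 4^{−1} = 3 (mod 11).
  v = [7, 6, 5, 1, 3].
Step 2: syndromes of r = [9, 8, 6, 4, 5] (all sums mod 11).
  S_0 = Σ v_i r_i = 7·9 + 6·8 + 5·6 + 1·4 + 3·5 = 160 ≡ 6.
  S_1 = Σ v_i α_i r_i = 7·5·9 + 6·10·8 + 5·4·6 + 1·8·4 + 3·3·5 = 992 ≡ 2.
  α_i^2 mod 11 = [3, 1, 5, 9, 9].
  S_2 = Σ v_i α_i^2 r_i = 7·3·9 + 6·1·8 + 5·5·6 + 1·9·4 + 3·9·5 = 558 ≡ 8.
  S = (6, 2, 8) ≠ 0, so r is not a codeword (an error is present).
Step 3: locate the error. For a single error e at position i, S_ℓ = v_i·e·α_i^ℓ, so α_err = S_1/S_0.
  S_0^{−1} = 6^{−1} = 2 (mod 11), so α_err = 2·2 = 4 ≡ 4 = α_3. Error position i = 3.
  Consistency check: S_2/S_1 = 8·6 = 48 ≡ 4 = α_err ✓ (single-error assumption holds).
Step 4: error magnitude e = S_0/v_3 = S_0·∏_{j≠3}(α_3 − α_j) = 6·9 = 54 ≡ 10 (mod 11).
Step 5: correct position 3: c_3 = r_3 − e = 6 − 10 ≡ 7 (mod 11). Hence c = [9, 8, 7, 4, 5].
  Check: interpolating c through the α_i gives m(x) = 10 + 2·x (degree < 2) with m(α_i) = c_i for every i, so c is indeed a codeword.


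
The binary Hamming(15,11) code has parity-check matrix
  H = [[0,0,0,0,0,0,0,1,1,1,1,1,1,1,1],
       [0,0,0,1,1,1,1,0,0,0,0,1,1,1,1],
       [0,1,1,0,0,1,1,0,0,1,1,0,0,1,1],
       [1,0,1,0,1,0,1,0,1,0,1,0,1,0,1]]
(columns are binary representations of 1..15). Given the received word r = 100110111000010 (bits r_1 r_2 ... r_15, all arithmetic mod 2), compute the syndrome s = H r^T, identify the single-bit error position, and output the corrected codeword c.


s = (1, 0, 0, 0)^T, error position = 8, corrected codeword c = 100110101000010

Compute s = H r^T mod 2 one row at a time:
  s_1 = 1 + 1 + 0 + 0 + 0 + 0 + 1 + 0 = 3 ≡ 1 (mod 2).
  s_2 = 1 + 1 + 0 + 1 + 0 + 0 + 1 + 0 = 4 ≡ 0 (mod 2).
  s_3 = 0 + 0 + 0 + 1 + 0 + 0 + 1 + 0 = 2 ≡ 0 (mod 2).
  s_4 = 1 + 0 + 1 + 1 + 1 + 0 + 0 + 0 = 4 ≡ 0 (mod 2).
s = (1, 0, 0, 0)^T — this equals column 8 of H (binary 1000), so error is at position 8.
Correct: flip bit 8 of r = 100110111000010 to get c = 100110101000010.


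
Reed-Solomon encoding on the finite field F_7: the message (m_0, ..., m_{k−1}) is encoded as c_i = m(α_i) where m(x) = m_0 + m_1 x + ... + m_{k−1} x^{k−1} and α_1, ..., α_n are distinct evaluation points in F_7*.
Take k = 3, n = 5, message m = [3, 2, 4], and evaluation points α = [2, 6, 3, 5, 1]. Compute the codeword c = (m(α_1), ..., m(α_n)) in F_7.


c = [2, 5, 3, 1, 2]

Message polynomial: m(x) = 3 + 2·x + 4·x^2 (mod 7).
For each evaluation point α_i, compute m(α_i) mod 7:
  α_1 = 2: Horner steps 4 → 3 → 2, so m(2) = 2.
  α_2 = 6: Horner steps 4 → 5 → 5, so m(6) = 5.
  α_3 = 3: Horner steps 4 → 0 → 3, so m(3) = 3.
  α_4 = 5: Horner steps 4 → 1 → 1, so m(5) = 1.
  α_5 = 1: Horner steps 4 → 6 → 2, so m(1) = 2.
Codeword c = [2, 5, 3, 1, 2] ∈ F_7^5.


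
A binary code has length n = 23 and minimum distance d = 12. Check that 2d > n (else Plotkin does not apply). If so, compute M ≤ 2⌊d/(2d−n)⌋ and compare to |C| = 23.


Plotkin bound M ≤ 24; given |C| = 23 ≤ bound (satisfied).

Check applicability: 2d = 24, n = 23.
2d − n = 1 > 0, so Plotkin applies.
Compute d/(2d−n) = 12/1 ≈ 12.0000.
⌊d/(2d−n)⌋ = 12.
Plotkin bound: M ≤ 2·12 = 24.
Given |C| = 23, check: satisfied.
This |C| is below the Plotkin bound.


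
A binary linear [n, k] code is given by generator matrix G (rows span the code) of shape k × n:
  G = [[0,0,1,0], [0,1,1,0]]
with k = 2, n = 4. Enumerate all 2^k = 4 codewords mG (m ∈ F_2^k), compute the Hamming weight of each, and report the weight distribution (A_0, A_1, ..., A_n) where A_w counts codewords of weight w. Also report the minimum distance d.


Weight distribution: A_0 = 1, A_1 = 2, A_2 = 1. Minimum distance d = 1.

Enumerate all 2^2 = 4 messages m ∈ F_2^2.
For each, compute codeword c = mG in F_2^4, then tally its weight.
  m = 00 → c = 0000, weight = 0.
  m = 10 → c = 0010, weight = 1.
  m = 01 → c = 0110, weight = 2.
  m = 11 → c = 0100, weight = 1.
Tally weights:
  weight 0: 1 codewords.
  weight 1: 2 codewords.
  weight 2: 1 codewords.
Minimum distance d = smallest w > 0 with A_w > 0 = 1.
Sanity: Σ A_w = 4 = 2^2 = 4 ✓.


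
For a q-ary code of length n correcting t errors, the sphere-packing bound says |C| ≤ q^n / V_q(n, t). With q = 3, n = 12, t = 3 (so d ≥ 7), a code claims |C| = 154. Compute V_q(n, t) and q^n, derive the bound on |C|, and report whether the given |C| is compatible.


V_q(n, t) = 2049, q^n = 531441, Hamming bound = 259, |C| = 154 ≤ bound (satisfied).

Step 1: Compute V_q(n, t) = Σ_{j=0}^3 C(n, j) (q−1)^j.
  j = 0: C(12,0)·(2)^0 = 1·1 = 1.
  j = 1: C(12,1)·(2)^1 = 12·2 = 24.
  j = 2: C(12,2)·(2)^2 = 66·4 = 264.
  j = 3: C(12,3)·(2)^3 = 220·8 = 1760.
  V_q(n, t) = 1 + 24 + 264 + 1760 = 2049.
Step 2: q^n = 3^12 = 531441.
Step 3: Hamming bound ⌊q^n / V_q(n,t)⌋ = ⌊531441/2049⌋ = 259.
Step 4: Compare |C| = 154 to 259: satisfied.
The claimed |C| lies below the Hamming bound.


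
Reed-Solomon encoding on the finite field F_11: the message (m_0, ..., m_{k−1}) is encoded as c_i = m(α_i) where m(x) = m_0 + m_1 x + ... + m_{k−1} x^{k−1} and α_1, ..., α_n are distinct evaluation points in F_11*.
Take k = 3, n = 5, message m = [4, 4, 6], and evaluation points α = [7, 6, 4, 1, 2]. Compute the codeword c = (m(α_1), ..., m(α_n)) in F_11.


c = [7, 2, 6, 3, 3]

Message polynomial: m(x) = 4 + 4·x + 6·x^2 (mod 11).
For each evaluation point α_i, compute m(α_i) mod 11:
  α_1 = 7: Horner steps 6 → 2 → 7, so m(7) = 7.
  α_2 = 6: Horner steps 6 → 7 → 2, so m(6) = 2.
  α_3 = 4: Horner steps 6 → 6 → 6, so m(4) = 6.
  α_4 = 1: Horner steps 6 → 10 → 3, so m(1) = 3.
  α_5 = 2: Horner steps 6 → 5 → 3, so m(2) = 3.
Codeword c = [7, 2, 6, 3, 3] ∈ F_11^5.


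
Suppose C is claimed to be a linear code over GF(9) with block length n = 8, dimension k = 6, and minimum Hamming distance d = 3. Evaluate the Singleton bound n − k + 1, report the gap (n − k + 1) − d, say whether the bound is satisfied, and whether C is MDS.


Singleton RHS = n − k + 1 = 3, slack = 0, bound satisfied, MDS.

Singleton bound: d ≤ n − k + 1.
Here n = 8, k = 6, so n − k + 1 = 3.
Given d = 3, check d ≤ 3: YES.
Slack = (n − k + 1) − d = 0.
The code is MDS (slack = 0).
Description: the claimed parameters are [8, 6, 3]_9; such a code would be MDS (meets Singleton bound).


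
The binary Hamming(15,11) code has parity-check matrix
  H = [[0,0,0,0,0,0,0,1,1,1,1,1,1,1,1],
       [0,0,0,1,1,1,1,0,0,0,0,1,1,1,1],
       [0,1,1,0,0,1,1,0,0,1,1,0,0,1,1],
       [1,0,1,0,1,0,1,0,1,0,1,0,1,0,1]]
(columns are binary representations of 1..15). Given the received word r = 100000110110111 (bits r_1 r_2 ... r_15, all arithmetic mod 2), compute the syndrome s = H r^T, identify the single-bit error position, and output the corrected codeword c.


s = (0, 0, 1, 1)^T, error position = 3, corrected codeword c = 101000110110111

Compute s = H r^T mod 2 one row at a time:
  s_1 = 1 + 0 + 1 + 1 + 0 + 1 + 1 + 1 = 6 ≡ 0 (mod 2).
  s_2 = 0 + 0 + 0 + 1 + 0 + 1 + 1 + 1 = 4 ≡ 0 (mod 2).
  s_3 = 0 + 0 + 0 + 1 + 1 + 1 + 1 + 1 = 5 ≡ 1 (mod 2).
  s_4 = 1 + 0 + 0 + 1 + 0 + 1 + 1 + 1 = 5 ≡ 1 (mod 2).
s = (0, 0, 1, 1)^T — this equals column 3 of H (binary 0011), so error is at position 3.
Correct: flip bit 3 of r = 100000110110111 to get c = 101000110110111.


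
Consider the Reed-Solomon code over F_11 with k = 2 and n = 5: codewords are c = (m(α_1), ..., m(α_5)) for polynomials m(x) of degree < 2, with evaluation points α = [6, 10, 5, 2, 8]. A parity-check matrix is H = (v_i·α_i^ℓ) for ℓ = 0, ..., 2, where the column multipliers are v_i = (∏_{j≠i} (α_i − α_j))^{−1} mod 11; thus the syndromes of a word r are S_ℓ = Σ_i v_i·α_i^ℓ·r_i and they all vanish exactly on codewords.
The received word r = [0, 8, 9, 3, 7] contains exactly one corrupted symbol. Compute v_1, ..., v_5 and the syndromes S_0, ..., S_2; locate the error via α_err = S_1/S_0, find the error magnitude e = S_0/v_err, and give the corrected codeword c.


S = (5, 7, 1), error at position 5, error magnitude e = 3, c = [0, 8, 9, 3, 4].

Step 1: column multipliers v_i = (∏_{j≠i}(α_i − α_j))^{−1} mod 11.
  i = 1 (α = 6): (6−10)(6−5)(6−2)(6−8) = (−4)·1·4·(−2) = 32 ≡ 10, so v_1 = 10^{−1} = 10 (mod 11).
  i = 2 (α = 10): (10−6)(10−5)(10−2)(10−8) = 4·5·8·2 = 320 ≡ 1, so v_2 = 1^{−1} = 1 (mod 11).
  i = 3 (α = 5): (5−6)(5−10)(5−2)(5−8) = (−1)·(−5)·3·(−3) = −45 ≡ 10, so v_3 = 10^{−1} = 10 (mod 11).
  i = 4 (α = 2): (2−6)(2−10)(2−5)(2−8) = (−4)·(−8)·(−3)·(−6) = 576 ≡ 4, so v_4 = 4^{−1} = 3 (mod 11).
  i = 5 (α = 8): (8−6)(8−10)(8−5)(8−2) = 2·(−2)·3·6 = −72 ≡ 5, so v_5 = 5^{−1} = 9 (mod 11).
  v = [10, 1, 10, 3, 9].
Step 2: syndromes of r = [0, 8, 9, 3, 7] (all sums mod 11).
  S_0 = Σ v_i r_i = 10·0 + 1·8 + 10·9 + 3·3 + 9·7 = 170 ≡ 5.
  S_1 = Σ v_i α_i r_i = 10·6·0 + 1·10·8 + 10·5·9 + 3·2·3 + 9·8·7 = 1052 ≡ 7.
  α_i^2 mod 11 = [3, 1, 3, 4, 9].
  S_2 = Σ v_i α_i^2 r_i = 10·3·0 + 1·1·8 + 10·3·9 + 3·4·3 + 9·9·7 = 881 ≡ 1.
  S = (5, 7, 1) ≠ 0, so r is not a codeword (an error is present).
Step 3: locate the error. For a single error e at position i, S_ℓ = v_i·e·α_i^ℓ, so α_err = S_1/S_0.
  S_0^{−1} = 5^{−1} = 9 (mod 11), so α_err = 7·9 = 63 ≡ 8 = α_5. Error position i = 5.
  Consistency check: S_2/S_1 = 1·8 = 8 ≡ 8 = α_err ✓ (single-error assumption holds).
Step 4: error magnitude e = S_0/v_5 = S_0·∏_{j≠5}(α_5 − α_j) = 5·5 = 25 ≡ 3 (mod 11).
Step 5: correct position 5: c_5 = r_5 − e = 7 − 3 ≡ 4 (mod 11). Hence c = [0, 8, 9, 3, 4].
  Check: interpolating c through the α_i gives m(x) = 10 + 2·x (degree < 2) with m(α_i) = c_i for every i, so c is indeed a codeword.


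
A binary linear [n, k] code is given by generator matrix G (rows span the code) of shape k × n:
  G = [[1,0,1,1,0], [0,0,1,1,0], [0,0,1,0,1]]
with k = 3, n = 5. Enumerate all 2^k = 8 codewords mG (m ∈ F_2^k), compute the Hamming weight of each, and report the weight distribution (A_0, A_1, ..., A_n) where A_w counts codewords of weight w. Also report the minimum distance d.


Weight distribution: A_0 = 1, A_1 = 1, A_2 = 3, A_3 = 3. Minimum distance d = 1.

Enumerate all 2^3 = 8 messages m ∈ F_2^3.
For each, compute codeword c = mG in F_2^5, then tally its weight.
  m = 000 → c = 00000, weight = 0.
  m = 100 → c = 10110, weight = 3.
  m = 010 → c = 00110, weight = 2.
  m = 110 → c = 10000, weight = 1.
  m = 001 → c = 00101, weight = 2.
  m = 101 → c = 10011, weight = 3.
  m = 011 → c = 00011, weight = 2.
  m = 111 → c = 10101, weight = 3.
Tally weights:
  weight 0: 1 codewords.
  weight 1: 1 codewords.
  weight 2: 3 codewords.
  weight 3: 3 codewords.
Minimum distance d = smallest w > 0 with A_w > 0 = 1.
Sanity: Σ A_w = 8 = 2^3 = 8 ✓.


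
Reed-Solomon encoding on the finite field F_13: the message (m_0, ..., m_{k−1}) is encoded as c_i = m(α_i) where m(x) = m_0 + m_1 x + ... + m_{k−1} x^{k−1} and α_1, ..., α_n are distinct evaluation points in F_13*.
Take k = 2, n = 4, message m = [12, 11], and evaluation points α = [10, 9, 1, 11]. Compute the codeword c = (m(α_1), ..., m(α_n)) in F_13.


c = [5, 7, 10, 3]

Message polynomial: m(x) = 12 + 11·x (mod 13).
For each evaluation point α_i, compute m(α_i) mod 13:
  α_1 = 10: Horner steps 11 → 5, so m(10) = 5.
  α_2 = 9: Horner steps 11 → 7, so m(9) = 7.
  α_3 = 1: Horner steps 11 → 10, so m(1) = 10.
  α_4 = 11: Horner steps 11 → 3, so m(11) = 3.
Codeword c = [5, 7, 10, 3] ∈ F_13^4.


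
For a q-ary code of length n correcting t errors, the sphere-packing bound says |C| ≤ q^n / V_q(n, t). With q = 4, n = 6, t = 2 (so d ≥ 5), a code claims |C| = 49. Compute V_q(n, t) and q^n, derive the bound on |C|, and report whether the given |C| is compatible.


V_q(n, t) = 154, q^n = 4096, Hamming bound = 26, |C| = 49 > bound (violated).

Step 1: Compute V_q(n, t) = Σ_{j=0}^2 C(n, j) (q−1)^j.
  j = 0: C(6,0)·(3)^0 = 1·1 = 1.
  j = 1: C(6,1)·(3)^1 = 6·3 = 18.
  j = 2: C(6,2)·(3)^2 = 15·9 = 135.
  V_q(n, t) = 1 + 18 + 135 = 154.
Step 2: q^n = 4^6 = 4096.
Step 3: Hamming bound ⌊q^n / V_q(n,t)⌋ = ⌊4096/154⌋ = 26.
Step 4: Compare |C| = 49 to 26: violated.
The claimed |C| lies above the Hamming bound, so no 4-ary code of length 6 with d ≥ 5 can have 49 codewords.


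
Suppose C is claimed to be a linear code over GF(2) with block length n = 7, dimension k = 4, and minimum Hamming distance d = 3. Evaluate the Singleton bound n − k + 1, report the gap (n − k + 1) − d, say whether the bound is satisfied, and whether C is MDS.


Singleton RHS = n − k + 1 = 4, slack = 1, bound satisfied, not MDS.

Singleton bound: d ≤ n − k + 1.
Here n = 7, k = 4, so n − k + 1 = 4.
Given d = 3, check d ≤ 4: YES.
Slack = (n − k + 1) − d = 1.
The code is NOT MDS (slack = 1 > 0).
Description: the claimed parameters are [7, 4, 3]_2; such a code would be non-MDS.


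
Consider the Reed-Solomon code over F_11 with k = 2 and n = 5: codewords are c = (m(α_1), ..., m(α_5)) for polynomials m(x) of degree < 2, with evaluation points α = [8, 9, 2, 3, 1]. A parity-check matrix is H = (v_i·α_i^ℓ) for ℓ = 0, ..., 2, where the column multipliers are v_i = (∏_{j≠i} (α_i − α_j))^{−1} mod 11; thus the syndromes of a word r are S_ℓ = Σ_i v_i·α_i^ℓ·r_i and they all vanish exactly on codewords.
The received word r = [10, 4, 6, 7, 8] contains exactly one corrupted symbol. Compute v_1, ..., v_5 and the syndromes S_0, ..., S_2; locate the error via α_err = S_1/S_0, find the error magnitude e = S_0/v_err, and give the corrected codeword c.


S = (2, 4, 8), error at position 3, error magnitude e = 4, c = [10, 4, 2, 7, 8].

Step 1: column multipliers v_i = (∏_{j≠i}(α_i − α_j))^{−1} mod 11.
  i = 1 (α = 8): (8−9)(8−2)(8−3)(8−1) = (−1)·6·5·7 = −210 ≡ 10, so v_1 = 10^{−1} = 10 (mod 11).
  i = 2 (α = 9): (9−8)(9−2)(9−3)(9−1) = 1·7·6·8 = 336 ≡ 6, so v_2 = 6^{−1} = 2 (mod 11).
  i = 3 (α = 2): (2−8)(2−9)(2−3)(2−1) = (−6)·(−7)·(−1)·1 = −42 ≡ 2, so v_3 = 2^{−1} = 6 (mod 11).
  i = 4 (α = 3): (3−8)(3−9)(3−2)(3−1) = (−5)·(−6)·1·2 = 60 ≡ 5, so v_4 = 5^{−1} = 9 (mod 11).
  i = 5 (α = 1): (1−8)(1−9)(1−2)(1−3) = (−7)·(−8)·(−1)·(−2) = 112 ≡ 2, so v_5 = 2^{−1} = 6 (mod 11).
  v = [10, 2, 6, 9, 6].
Step 2: syndromes of r = [10, 4, 6, 7, 8] (all sums mod 11).
  S_0 = Σ v_i r_i = 10·10 + 2·4 + 6·6 + 9·7 + 6·8 = 255 ≡ 2.
  S_1 = Σ v_i α_i r_i = 10·8·10 + 2·9·4 + 6·2·6 + 9·3·7 + 6·1·8 = 1181 ≡ 4.
  α_i^2 mod 11 = [9, 4, 4, 9, 1].
  S_2 = Σ v_i α_i^2 r_i = 10·9·10 + 2·4·4 + 6·4·6 + 9·9·7 + 6·1·8 = 1691 ≡ 8.
  S = (2, 4, 8) ≠ 0, so r is not a codeword (an error is present).
Step 3: locate the error. For a single error e at position i, S_ℓ = v_i·e·α_i^ℓ, so α_err = S_1/S_0.
  S_0^{−1} = 2^{−1} = 6 (mod 11), so α_err = 4·6 = 24 ≡ 2 = α_3. Error position i = 3.
  Consistency check: S_2/S_1 = 8·3 = 24 ≡ 2 = α_err ✓ (single-error assumption holds).
Step 4: error magnitude e = S_0/v_3 = S_0·∏_{j≠3}(α_3 − α_j) = 2·2 = 4 ≡ 4 (mod 11).
Step 5: correct position 3: c_3 = r_3 − e = 6 − 4 ≡ 2 (mod 11). Hence c = [10, 4, 2, 7, 8].
  Check: interpolating c through the α_i gives m(x) = 3 + 5·x (degree < 2) with m(α_i) = c_i for every i, so c is indeed a codeword.


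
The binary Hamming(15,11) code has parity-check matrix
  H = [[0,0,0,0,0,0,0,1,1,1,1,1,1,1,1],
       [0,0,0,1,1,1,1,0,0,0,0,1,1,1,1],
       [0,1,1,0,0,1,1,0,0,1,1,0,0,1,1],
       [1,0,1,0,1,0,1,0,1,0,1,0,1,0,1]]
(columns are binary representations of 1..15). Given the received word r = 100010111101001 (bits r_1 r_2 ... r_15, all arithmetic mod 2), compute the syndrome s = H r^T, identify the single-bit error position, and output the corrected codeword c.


s = (1, 0, 1, 1)^T, error position = 11, corrected codeword c = 100010111111001

Compute s = H r^T mod 2 one row at a time:
  s_1 = 1 + 1 + 1 + 0 + 1 + 0 + 0 + 1 = 5 ≡ 1 (mod 2).
  s_2 = 0 + 1 + 0 + 1 + 1 + 0 + 0 + 1 = 4 ≡ 0 (mod 2).
  s_3 = 0 + 0 + 0 + 1 + 1 + 0 + 0 + 1 = 3 ≡ 1 (mod 2).
  s_4 = 1 + 0 + 1 + 1 + 1 + 0 + 0 + 1 = 5 ≡ 1 (mod 2).
s = (1, 0, 1, 1)^T — this equals column 11 of H (binary 1011), so error is at position 11.
Correct: flip bit 11 of r = 100010111101001 to get c = 100010111111001.


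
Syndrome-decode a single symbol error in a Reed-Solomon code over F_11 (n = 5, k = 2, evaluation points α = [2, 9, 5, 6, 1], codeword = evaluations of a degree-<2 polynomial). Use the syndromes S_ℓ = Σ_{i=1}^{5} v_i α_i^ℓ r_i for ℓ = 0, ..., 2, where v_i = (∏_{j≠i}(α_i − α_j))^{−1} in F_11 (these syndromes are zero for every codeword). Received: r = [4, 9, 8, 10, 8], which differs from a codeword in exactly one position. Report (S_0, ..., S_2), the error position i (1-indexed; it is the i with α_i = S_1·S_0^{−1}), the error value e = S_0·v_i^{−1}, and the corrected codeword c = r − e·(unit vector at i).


S = (4, 9, 1), error at position 3, error magnitude e = 5, c = [4, 9, 3, 10, 8].

Step 1: column multipliers v_i = (∏_{j≠i}(α_i − α_j))^{−1} mod 11.
  i = 1 (α = 2): (2−9)(2−5)(2−6)(2−1) = (−7)·(−3)·(−4)·1 = −84 ≡ 4, so v_1 = 4^{−1} = 3 (mod 11).
  i = 2 (α = 9): (9−2)(9−5)(9−6)(9−1) = 7·4·3·8 = 672 ≡ 1, so v_2 = 1^{−1} = 1 (mod 11).
  i = 3 (α = 5): (5−2)(5−9)(5−6)(5−1) = 3·(−4)·(−1)·4 = 48 ≡ 4, so v_3 = 4^{−1} = 3 (mod 11).
  i = 4 (α = 6): (6−2)(6−9)(6−5)(6−1) = 4·(−3)·1·5 = −60 ≡ 6, so v_4 = 6^{−1} = 2 (mod 11).
  i = 5 (α = 1): (1−2)(1−9)(1−5)(1−6) = (−1)·(−8)·(−4)·(−5) = 160 ≡ 6, so v_5 = 6^{−1} = 2 (mod 11).
  v = [3, 1, 3, 2, 2].
Step 2: syndromes of r = [4, 9, 8, 10, 8] (all sums mod 11).
  S_0 = Σ v_i r_i = 3·4 + 1·9 + 3·8 + 2·10 + 2·8 = 81 ≡ 4.
  S_1 = Σ v_i α_i r_i = 3·2·4 + 1·9·9 + 3·5·8 + 2·6·10 + 2·1·8 = 361 ≡ 9.
  α_i^2 mod 11 = [4, 4, 3, 3, 1].
  S_2 = Σ v_i α_i^2 r_i = 3·4·4 + 1·4·9 + 3·3·8 + 2·3·10 + 2·1·8 = 232 ≡ 1.
  S = (4, 9, 1) ≠ 0, so r is not a codeword (an error is present).
Step 3: locate the error. For a single error e at position i, S_ℓ = v_i·e·α_i^ℓ, so α_err = S_1/S_0.
  S_0^{−1} = 4^{−1} = 3 (mod 11), so α_err = 9·3 = 27 ≡ 5 = α_3. Error position i = 3.
  Consistency check: S_2/S_1 = 1·5 = 5 ≡ 5 = α_err ✓ (single-error assumption holds).
Step 4: error magnitude e = S_0/v_3 = S_0·∏_{j≠3}(α_3 − α_j) = 4·4 = 16 ≡ 5 (mod 11).
Step 5: correct position 3: c_3 = r_3 − e = 8 − 5 ≡ 3 (mod 11). Hence c = [4, 9, 3, 10, 8].
  Check: interpolating c through the α_i gives m(x) = 1 + 7·x (degree < 2) with m(α_i) = c_i for every i, so c is indeed a codeword.


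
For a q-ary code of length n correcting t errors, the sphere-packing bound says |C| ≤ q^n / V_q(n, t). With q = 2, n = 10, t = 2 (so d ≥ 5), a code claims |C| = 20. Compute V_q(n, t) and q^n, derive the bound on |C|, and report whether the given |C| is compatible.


V_q(n, t) = 56, q^n = 1024, Hamming bound = 18, |C| = 20 > bound (violated).

Step 1: Compute V_q(n, t) = Σ_{j=0}^2 C(n, j) (q−1)^j.
  j = 0: C(10,0)·(1)^0 = 1·1 = 1.
  j = 1: C(10,1)·(1)^1 = 10·1 = 10.
  j = 2: C(10,2)·(1)^2 = 45·1 = 45.
  V_q(n, t) = 1 + 10 + 45 = 56.
Step 2: q^n = 2^10 = 1024.
Step 3: Hamming bound ⌊q^n / V_q(n,t)⌋ = ⌊1024/56⌋ = 18.
Step 4: Compare |C| = 20 to 18: violated.
The claimed |C| lies above the Hamming bound, so no 2-ary code of length 10 with d ≥ 5 can have 20 codewords.


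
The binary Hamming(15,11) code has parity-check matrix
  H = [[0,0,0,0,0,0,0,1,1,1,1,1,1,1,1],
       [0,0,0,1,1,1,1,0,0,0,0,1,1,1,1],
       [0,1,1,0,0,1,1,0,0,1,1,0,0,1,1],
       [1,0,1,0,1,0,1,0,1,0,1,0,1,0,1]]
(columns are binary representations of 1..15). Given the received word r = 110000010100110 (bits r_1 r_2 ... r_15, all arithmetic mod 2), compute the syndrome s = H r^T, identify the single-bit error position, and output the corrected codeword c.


s = (0, 0, 1, 0)^T, error position = 2, corrected codeword c = 100000010100110

Compute s = H r^T mod 2 one row at a time:
  s_1 = 1 + 0 + 1 + 0 + 0 + 1 + 1 + 0 = 4 ≡ 0 (mod 2).
  s_2 = 0 + 0 + 0 + 0 + 0 + 1 + 1 + 0 = 2 ≡ 0 (mod 2).
  s_3 = 1 + 0 + 0 + 0 + 1 + 0 + 1 + 0 = 3 ≡ 1 (mod 2).
  s_4 = 1 + 0 + 0 + 0 + 0 + 0 + 1 + 0 = 2 ≡ 0 (mod 2).
s = (0, 0, 1, 0)^T — this equals column 2 of H (binary 0010), so error is at position 2.
Correct: flip bit 2 of r = 110000010100110 to get c = 100000010100110.


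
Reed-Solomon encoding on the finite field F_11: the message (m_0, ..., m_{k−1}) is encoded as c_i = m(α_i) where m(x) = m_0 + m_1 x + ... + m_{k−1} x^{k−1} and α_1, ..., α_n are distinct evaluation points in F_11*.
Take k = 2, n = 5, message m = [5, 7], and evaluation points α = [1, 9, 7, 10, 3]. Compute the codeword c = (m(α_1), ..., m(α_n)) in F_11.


c = [1, 2, 10, 9, 4]

Message polynomial: m(x) = 5 + 7·x (mod 11).
For each evaluation point α_i, compute m(α_i) mod 11:
  α_1 = 1: Horner steps 7 → 1, so m(1) = 1.
  α_2 = 9: Horner steps 7 → 2, so m(9) = 2.
  α_3 = 7: Horner steps 7 → 10, so m(7) = 10.
  α_4 = 10: Horner steps 7 → 9, so m(10) = 9.
  α_5 = 3: Horner steps 7 → 4, so m(3) = 4.
Codeword c = [1, 2, 10, 9, 4] ∈ F_11^5.


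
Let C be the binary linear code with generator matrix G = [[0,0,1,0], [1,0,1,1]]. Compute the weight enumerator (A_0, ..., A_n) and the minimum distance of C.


Weight distribution: A_0 = 1, A_1 = 1, A_2 = 1, A_3 = 1. Minimum distance d = 1.

Enumerate all 2^2 = 4 messages m ∈ F_2^2.
For each, compute codeword c = mG in F_2^4, then tally its weight.
  m = 00 → c = 0000, weight = 0.
  m = 10 → c = 0010, weight = 1.
  m = 01 → c = 1011, weight = 3.
  m = 11 → c = 1001, weight = 2.
Tally weights:
  weight 0: 1 codewords.
  weight 1: 1 codewords.
  weight 2: 1 codewords.
  weight 3: 1 codewords.
Minimum distance d = smallest w > 0 with A_w > 0 = 1.
Sanity: Σ A_w = 4 = 2^2 = 4 ✓.


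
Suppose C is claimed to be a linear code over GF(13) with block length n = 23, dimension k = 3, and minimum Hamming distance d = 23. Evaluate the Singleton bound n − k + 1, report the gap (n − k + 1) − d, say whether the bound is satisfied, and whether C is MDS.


Singleton RHS = n − k + 1 = 21, slack = -2, bound violated (no such code; not MDS).

Singleton bound: d ≤ n − k + 1.
Here n = 23, k = 3, so n − k + 1 = 21.
Given d = 23, check d ≤ 21: NO.
Slack = (n − k + 1) − d = -2.
The slack is negative: d = 23 exceeds n − k + 1 = 21 by 2, so the Singleton bound is violated and no linear [23, 3, 23]_13 code can exist. In particular it is not MDS (MDS requires d = n − k + 1 exactly).
Description: the claimed parameters are [23, 3, 23]_13; such a code would be impossible (violates the Singleton bound).


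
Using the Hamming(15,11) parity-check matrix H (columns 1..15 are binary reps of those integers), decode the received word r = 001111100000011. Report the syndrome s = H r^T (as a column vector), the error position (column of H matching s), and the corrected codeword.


s = (0, 0, 1, 0)^T, error position = 2, corrected codeword c = 011111100000011

Compute s = H r^T mod 2 one row at a time:
  s_1 = 0 + 0 + 0 + 0 + 0 + 0 + 1 + 1 = 2 ≡ 0 (mod 2).
  s_2 = 1 + 1 + 1 + 1 + 0 + 0 + 1 + 1 = 6 ≡ 0 (mod 2).
  s_3 = 0 + 1 + 1 + 1 + 0 + 0 + 1 + 1 = 5 ≡ 1 (mod 2).
  s_4 = 0 + 1 + 1 + 1 + 0 + 0 + 0 + 1 = 4 ≡ 0 (mod 2).
s = (0, 0, 1, 0)^T — this equals column 2 of H (binary 0010), so error is at position 2.
Correct: flip bit 2 of r = 001111100000011 to get c = 011111100000011.


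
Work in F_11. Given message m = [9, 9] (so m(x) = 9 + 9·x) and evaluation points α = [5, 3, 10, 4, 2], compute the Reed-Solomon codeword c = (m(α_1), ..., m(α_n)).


c = [10, 3, 0, 1, 5]

Message polynomial: m(x) = 9 + 9·x (mod 11).
For each evaluation point α_i, compute m(α_i) mod 11:
  α_1 = 5: Horner steps 9 → 10, so m(5) = 10.
  α_2 = 3: Horner steps 9 → 3, so m(3) = 3.
  α_3 = 10: Horner steps 9 → 0, so m(10) = 0.
  α_4 = 4: Horner steps 9 → 1, so m(4) = 1.
  α_5 = 2: Horner steps 9 → 5, so m(2) = 5.
Codeword c = [10, 3, 0, 1, 5] ∈ F_11^5.


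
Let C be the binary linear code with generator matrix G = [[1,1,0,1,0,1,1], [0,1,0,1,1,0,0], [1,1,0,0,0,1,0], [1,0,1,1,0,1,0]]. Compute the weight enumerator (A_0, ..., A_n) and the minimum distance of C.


Weight distribution: A_0 = 1, A_2 = 2, A_3 = 5, A_4 = 5, A_5 = 2, A_7 = 1. Minimum distance d = 2.

Enumerate all 2^4 = 16 messages m ∈ F_2^4.
For each, compute codeword c = mG in F_2^7, then tally its weight.
  m = 0000 → c = 0000000, weight = 0.
  m = 1000 → c = 1101011, weight = 5.
  m = 0100 → c = 0101100, weight = 3.
  m = 1100 → c = 1000111, weight = 4.
  m = 0010 → c = 1100010, weight = 3.
  m = 1010 → c = 0001001, weight = 2.
  m = 0110 → c = 1001110, weight = 4.
  m = 1110 → c = 0100101, weight = 3.
  m = 0001 → c = 1011010, weight = 4.
  m = 1001 → c = 0110001, weight = 3.
  m = 0101 → c = 1110110, weight = 5.
  m = 1101 → c = 0011101, weight = 4.
  m = 0011 → c = 0111000, weight = 3.
  m = 1011 → c = 1010011, weight = 4.
  m = 0111 → c = 0010100, weight = 2.
  m = 1111 → c = 1111111, weight = 7.
Tally weights:
  weight 0: 1 codewords.
  weight 2: 2 codewords.
  weight 3: 5 codewords.
  weight 4: 5 codewords.
  weight 5: 2 codewords.
  weight 7: 1 codewords.
Minimum distance d = smallest w > 0 with A_w > 0 = 2.
Sanity: Σ A_w = 16 = 2^4 = 16 ✓.
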